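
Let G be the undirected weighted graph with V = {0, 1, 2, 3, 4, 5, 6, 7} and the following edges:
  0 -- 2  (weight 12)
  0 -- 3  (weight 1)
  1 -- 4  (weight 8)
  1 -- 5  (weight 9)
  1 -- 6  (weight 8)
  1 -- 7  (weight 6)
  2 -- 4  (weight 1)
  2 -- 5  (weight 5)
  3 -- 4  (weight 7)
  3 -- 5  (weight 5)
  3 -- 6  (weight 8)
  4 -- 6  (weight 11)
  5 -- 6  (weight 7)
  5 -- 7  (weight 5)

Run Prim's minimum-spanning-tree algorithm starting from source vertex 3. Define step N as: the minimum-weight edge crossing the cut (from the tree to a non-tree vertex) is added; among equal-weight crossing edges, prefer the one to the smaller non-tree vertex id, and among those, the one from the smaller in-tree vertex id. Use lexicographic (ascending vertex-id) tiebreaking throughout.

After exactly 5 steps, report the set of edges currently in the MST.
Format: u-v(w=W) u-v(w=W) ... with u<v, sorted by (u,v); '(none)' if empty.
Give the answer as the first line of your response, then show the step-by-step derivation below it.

0-3(w=1) 2-4(w=1) 2-5(w=5) 3-5(w=5) 5-7(w=5)

step 1: add edge 0-3 (w=1); MST = {0-3(w=1)}
step 2: add edge 3-5 (w=5); MST = {0-3(w=1) 3-5(w=5)}
step 3: add edge 2-5 (w=5); MST = {0-3(w=1) 2-5(w=5) 3-5(w=5)}
step 4: add edge 2-4 (w=1); MST = {0-3(w=1) 2-4(w=1) 2-5(w=5) 3-5(w=5)}
step 5: add edge 5-7 (w=5); MST = {0-3(w=1) 2-4(w=1) 2-5(w=5) 3-5(w=5) 5-7(w=5)}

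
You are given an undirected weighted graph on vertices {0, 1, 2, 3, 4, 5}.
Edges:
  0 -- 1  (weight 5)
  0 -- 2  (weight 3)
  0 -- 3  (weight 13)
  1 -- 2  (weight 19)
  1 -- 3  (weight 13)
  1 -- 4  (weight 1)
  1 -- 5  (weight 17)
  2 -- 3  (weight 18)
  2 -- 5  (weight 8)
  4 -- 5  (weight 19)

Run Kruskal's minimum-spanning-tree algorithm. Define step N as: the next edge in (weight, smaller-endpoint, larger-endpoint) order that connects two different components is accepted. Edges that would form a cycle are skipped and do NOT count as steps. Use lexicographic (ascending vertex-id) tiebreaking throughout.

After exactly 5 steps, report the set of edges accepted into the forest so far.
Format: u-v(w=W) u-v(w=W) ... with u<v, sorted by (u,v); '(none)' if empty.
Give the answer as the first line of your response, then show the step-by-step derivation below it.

0-1(w=5) 0-2(w=3) 0-3(w=13) 1-4(w=1) 2-5(w=8)

step 1: add edge 1-4 (w=1); MST = {1-4(w=1)}
step 2: add edge 0-2 (w=3); MST = {0-2(w=3) 1-4(w=1)}
step 3: add edge 0-1 (w=5); MST = {0-1(w=5) 0-2(w=3) 1-4(w=1)}
step 4: add edge 2-5 (w=8); MST = {0-1(w=5) 0-2(w=3) 1-4(w=1) 2-5(w=8)}
step 5: add edge 0-3 (w=13); MST = {0-1(w=5) 0-2(w=3) 0-3(w=13) 1-4(w=1) 2-5(w=8)}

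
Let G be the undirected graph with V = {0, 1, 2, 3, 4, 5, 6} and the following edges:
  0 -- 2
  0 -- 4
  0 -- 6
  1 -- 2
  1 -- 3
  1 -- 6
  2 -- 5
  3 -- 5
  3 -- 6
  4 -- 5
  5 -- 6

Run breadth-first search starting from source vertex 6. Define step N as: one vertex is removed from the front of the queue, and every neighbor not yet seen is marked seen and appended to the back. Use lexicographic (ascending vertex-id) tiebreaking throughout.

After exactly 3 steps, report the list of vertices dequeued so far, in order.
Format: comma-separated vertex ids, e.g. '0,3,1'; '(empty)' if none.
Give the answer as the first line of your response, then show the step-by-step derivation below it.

6,0,1

step 1: dequeue 6; queue=[0,1,3,5]; order=6
step 2: dequeue 0; queue=[1,3,5,2,4]; order=6,0
step 3: dequeue 1; queue=[3,5,2,4]; order=6,0,1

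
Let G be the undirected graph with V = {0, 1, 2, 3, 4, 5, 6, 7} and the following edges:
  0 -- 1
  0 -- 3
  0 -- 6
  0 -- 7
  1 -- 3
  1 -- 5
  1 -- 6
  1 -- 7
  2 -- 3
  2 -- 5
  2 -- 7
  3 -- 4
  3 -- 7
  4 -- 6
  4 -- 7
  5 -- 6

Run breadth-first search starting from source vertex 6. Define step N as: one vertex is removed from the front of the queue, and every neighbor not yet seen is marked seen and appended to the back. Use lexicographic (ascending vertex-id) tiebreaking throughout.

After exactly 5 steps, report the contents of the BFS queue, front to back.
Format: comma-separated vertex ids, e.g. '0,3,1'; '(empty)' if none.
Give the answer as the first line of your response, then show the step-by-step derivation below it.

3,7,2

step 1: dequeue 6; queue=[0,1,4,5]; order=6
step 2: dequeue 0; queue=[1,4,5,3,7]; order=6,0
step 3: dequeue 1; queue=[4,5,3,7]; order=6,0,1
step 4: dequeue 4; queue=[5,3,7]; order=6,0,1,4
step 5: dequeue 5; queue=[3,7,2]; order=6,0,1,4,5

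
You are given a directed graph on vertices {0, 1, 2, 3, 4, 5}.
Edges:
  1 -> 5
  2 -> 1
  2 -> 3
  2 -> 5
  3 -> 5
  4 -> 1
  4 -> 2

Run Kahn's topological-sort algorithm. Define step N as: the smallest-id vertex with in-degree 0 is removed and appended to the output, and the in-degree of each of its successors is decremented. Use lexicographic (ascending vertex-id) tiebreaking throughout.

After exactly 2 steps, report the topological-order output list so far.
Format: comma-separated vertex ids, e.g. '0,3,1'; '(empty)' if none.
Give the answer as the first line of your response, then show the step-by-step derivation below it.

0,4

step 1: output 0; order=[0]; indeg=(0,2,1,1,0,3)
step 2: output 4; order=[0,4]; indeg=(0,1,0,1,0,3)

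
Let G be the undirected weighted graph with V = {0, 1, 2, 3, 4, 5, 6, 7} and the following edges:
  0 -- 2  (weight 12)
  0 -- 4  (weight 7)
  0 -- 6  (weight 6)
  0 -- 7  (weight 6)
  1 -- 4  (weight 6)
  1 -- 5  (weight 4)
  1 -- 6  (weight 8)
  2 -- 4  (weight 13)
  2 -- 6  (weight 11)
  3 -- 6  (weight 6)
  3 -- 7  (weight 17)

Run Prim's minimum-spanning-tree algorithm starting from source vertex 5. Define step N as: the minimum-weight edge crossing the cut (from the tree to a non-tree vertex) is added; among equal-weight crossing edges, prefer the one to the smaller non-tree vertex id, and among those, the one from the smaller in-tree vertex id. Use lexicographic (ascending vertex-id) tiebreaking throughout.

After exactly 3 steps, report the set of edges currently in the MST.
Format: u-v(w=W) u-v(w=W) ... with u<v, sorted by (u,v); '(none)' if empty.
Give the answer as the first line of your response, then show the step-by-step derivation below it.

0-4(w=7) 1-4(w=6) 1-5(w=4)

step 1: add edge 1-5 (w=4); MST = {1-5(w=4)}
step 2: add edge 1-4 (w=6); MST = {1-4(w=6) 1-5(w=4)}
step 3: add edge 0-4 (w=7); MST = {0-4(w=7) 1-4(w=6) 1-5(w=4)}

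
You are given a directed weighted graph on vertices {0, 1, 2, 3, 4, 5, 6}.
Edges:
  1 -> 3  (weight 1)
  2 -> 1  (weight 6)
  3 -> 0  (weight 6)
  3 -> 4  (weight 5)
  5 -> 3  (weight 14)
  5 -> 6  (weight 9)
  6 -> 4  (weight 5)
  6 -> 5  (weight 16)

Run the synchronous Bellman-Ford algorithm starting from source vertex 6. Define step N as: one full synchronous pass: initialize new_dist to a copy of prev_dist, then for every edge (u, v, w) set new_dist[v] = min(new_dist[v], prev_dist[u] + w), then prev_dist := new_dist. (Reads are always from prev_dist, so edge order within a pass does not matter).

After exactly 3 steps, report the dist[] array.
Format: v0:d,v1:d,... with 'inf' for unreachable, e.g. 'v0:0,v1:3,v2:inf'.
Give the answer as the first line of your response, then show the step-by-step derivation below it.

v0:36,v1:inf,v2:inf,v3:30,v4:5,v5:16,v6:0

step 1: dist = v0:inf,v1:inf,v2:inf,v3:inf,v4:5,v5:16,v6:0
step 2: dist = v0:inf,v1:inf,v2:inf,v3:30,v4:5,v5:16,v6:0
step 3: dist = v0:36,v1:inf,v2:inf,v3:30,v4:5,v5:16,v6:0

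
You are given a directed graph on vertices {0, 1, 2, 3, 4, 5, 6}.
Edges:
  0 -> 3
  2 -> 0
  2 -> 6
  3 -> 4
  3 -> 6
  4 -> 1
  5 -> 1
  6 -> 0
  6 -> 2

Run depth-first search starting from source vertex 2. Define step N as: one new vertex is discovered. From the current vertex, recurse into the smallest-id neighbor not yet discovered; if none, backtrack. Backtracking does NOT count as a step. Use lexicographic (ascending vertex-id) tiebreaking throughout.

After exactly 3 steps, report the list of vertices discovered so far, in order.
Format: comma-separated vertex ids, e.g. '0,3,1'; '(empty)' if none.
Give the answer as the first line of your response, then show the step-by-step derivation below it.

2,0,3

step 1: discover 2; path=2; order=2
step 2: discover 0; path=2>0; order=2,0
step 3: discover 3; path=2>0>3; order=2,0,3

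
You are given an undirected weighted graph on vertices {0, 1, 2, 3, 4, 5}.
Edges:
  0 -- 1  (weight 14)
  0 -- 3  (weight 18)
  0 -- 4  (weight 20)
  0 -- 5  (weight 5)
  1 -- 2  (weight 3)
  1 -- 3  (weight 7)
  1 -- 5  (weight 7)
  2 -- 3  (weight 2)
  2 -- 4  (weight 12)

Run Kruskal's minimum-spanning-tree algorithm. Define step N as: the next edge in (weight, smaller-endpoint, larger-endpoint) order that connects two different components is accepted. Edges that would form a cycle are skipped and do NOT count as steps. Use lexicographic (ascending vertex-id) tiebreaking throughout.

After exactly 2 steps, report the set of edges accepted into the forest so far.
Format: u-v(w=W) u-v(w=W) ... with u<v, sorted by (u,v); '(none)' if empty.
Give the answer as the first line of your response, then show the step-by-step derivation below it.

1-2(w=3) 2-3(w=2)

step 1: add edge 2-3 (w=2); MST = {2-3(w=2)}
step 2: add edge 1-2 (w=3); MST = {1-2(w=3) 2-3(w=2)}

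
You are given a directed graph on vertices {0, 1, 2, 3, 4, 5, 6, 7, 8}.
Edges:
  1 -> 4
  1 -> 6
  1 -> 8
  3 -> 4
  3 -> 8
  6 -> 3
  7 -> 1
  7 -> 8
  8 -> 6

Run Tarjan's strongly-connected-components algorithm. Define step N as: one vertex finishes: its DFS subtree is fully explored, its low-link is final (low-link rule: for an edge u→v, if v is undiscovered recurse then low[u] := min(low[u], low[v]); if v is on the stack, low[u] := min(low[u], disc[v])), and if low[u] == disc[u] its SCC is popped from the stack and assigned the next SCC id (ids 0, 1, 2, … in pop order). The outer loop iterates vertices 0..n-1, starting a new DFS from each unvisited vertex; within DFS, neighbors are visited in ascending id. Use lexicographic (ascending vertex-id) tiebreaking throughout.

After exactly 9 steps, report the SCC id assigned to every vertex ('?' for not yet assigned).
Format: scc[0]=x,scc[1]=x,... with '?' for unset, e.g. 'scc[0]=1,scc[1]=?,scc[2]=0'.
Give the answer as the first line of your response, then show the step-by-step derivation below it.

scc[0]=0,scc[1]=3,scc[2]=4,scc[3]=2,scc[4]=1,scc[5]=5,scc[6]=2,scc[7]=6,scc[8]=2

step 1: low=(low[0]=0,low[1]=?,low[2]=?,low[3]=?,low[4]=?,low[5]=?,low[6]=?,low[7]=?,low[8]=?); scc=(scc[0]=0,scc[1]=?,scc[2]=?,scc[3]=?,scc[4]=?,scc[5]=?,scc[6]=?,scc[7]=?,scc[8]=?)
step 2: low=(low[0]=0,low[1]=1,low[2]=?,low[3]=?,low[4]=2,low[5]=?,low[6]=?,low[7]=?,low[8]=?); scc=(scc[0]=0,scc[1]=?,scc[2]=?,scc[3]=?,scc[4]=1,scc[5]=?,scc[6]=?,scc[7]=?,scc[8]=?)
step 3: low=(low[0]=0,low[1]=1,low[2]=?,low[3]=4,low[4]=2,low[5]=?,low[6]=3,low[7]=?,low[8]=3); scc=(scc[0]=0,scc[1]=?,scc[2]=?,scc[3]=?,scc[4]=1,scc[5]=?,scc[6]=?,scc[7]=?,scc[8]=?)
step 4: low=(low[0]=0,low[1]=1,low[2]=?,low[3]=3,low[4]=2,low[5]=?,low[6]=3,low[7]=?,low[8]=3); scc=(scc[0]=0,scc[1]=?,scc[2]=?,scc[3]=?,scc[4]=1,scc[5]=?,scc[6]=?,scc[7]=?,scc[8]=?)
step 5: low=(low[0]=0,low[1]=1,low[2]=?,low[3]=3,low[4]=2,low[5]=?,low[6]=3,low[7]=?,low[8]=3); scc=(scc[0]=0,scc[1]=?,scc[2]=?,scc[3]=2,scc[4]=1,scc[5]=?,scc[6]=2,scc[7]=?,scc[8]=2)
step 6: low=(low[0]=0,low[1]=1,low[2]=?,low[3]=3,low[4]=2,low[5]=?,low[6]=3,low[7]=?,low[8]=3); scc=(scc[0]=0,scc[1]=3,scc[2]=?,scc[3]=2,scc[4]=1,scc[5]=?,scc[6]=2,scc[7]=?,scc[8]=2)
step 7: low=(low[0]=0,low[1]=1,low[2]=6,low[3]=3,low[4]=2,low[5]=?,low[6]=3,low[7]=?,low[8]=3); scc=(scc[0]=0,scc[1]=3,scc[2]=4,scc[3]=2,scc[4]=1,scc[5]=?,scc[6]=2,scc[7]=?,scc[8]=2)
step 8: low=(low[0]=0,low[1]=1,low[2]=6,low[3]=3,low[4]=2,low[5]=7,low[6]=3,low[7]=?,low[8]=3); scc=(scc[0]=0,scc[1]=3,scc[2]=4,scc[3]=2,scc[4]=1,scc[5]=5,scc[6]=2,scc[7]=?,scc[8]=2)
step 9: low=(low[0]=0,low[1]=1,low[2]=6,low[3]=3,low[4]=2,low[5]=7,low[6]=3,low[7]=8,low[8]=3); scc=(scc[0]=0,scc[1]=3,scc[2]=4,scc[3]=2,scc[4]=1,scc[5]=5,scc[6]=2,scc[7]=6,scc[8]=2)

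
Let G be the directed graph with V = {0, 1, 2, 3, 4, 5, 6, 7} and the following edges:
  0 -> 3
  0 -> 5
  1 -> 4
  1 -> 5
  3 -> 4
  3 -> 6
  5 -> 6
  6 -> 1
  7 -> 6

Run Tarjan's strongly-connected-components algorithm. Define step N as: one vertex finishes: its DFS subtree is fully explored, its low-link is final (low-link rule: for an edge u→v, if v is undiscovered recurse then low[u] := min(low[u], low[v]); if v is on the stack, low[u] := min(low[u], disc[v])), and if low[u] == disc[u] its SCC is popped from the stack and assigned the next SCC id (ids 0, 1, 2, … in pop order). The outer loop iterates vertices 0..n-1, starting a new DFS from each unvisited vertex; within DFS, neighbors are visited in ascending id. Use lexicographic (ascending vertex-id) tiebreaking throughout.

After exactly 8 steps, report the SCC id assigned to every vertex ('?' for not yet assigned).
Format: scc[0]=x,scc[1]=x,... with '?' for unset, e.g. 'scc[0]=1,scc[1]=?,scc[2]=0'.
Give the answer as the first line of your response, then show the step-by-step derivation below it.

scc[0]=3,scc[1]=1,scc[2]=4,scc[3]=2,scc[4]=0,scc[5]=1,scc[6]=1,scc[7]=5

step 1: low=(low[0]=0,low[1]=?,low[2]=?,low[3]=1,low[4]=2,low[5]=?,low[6]=?,low[7]=?); scc=(scc[0]=?,scc[1]=?,scc[2]=?,scc[3]=?,scc[4]=0,scc[5]=?,scc[6]=?,scc[7]=?)
step 2: low=(low[0]=0,low[1]=4,low[2]=?,low[3]=1,low[4]=2,low[5]=3,low[6]=3,low[7]=?); scc=(scc[0]=?,scc[1]=?,scc[2]=?,scc[3]=?,scc[4]=0,scc[5]=?,scc[6]=?,scc[7]=?)
step 3: low=(low[0]=0,low[1]=3,low[2]=?,low[3]=1,low[4]=2,low[5]=3,low[6]=3,low[7]=?); scc=(scc[0]=?,scc[1]=?,scc[2]=?,scc[3]=?,scc[4]=0,scc[5]=?,scc[6]=?,scc[7]=?)
step 4: low=(low[0]=0,low[1]=3,low[2]=?,low[3]=1,low[4]=2,low[5]=3,low[6]=3,low[7]=?); scc=(scc[0]=?,scc[1]=1,scc[2]=?,scc[3]=?,scc[4]=0,scc[5]=1,scc[6]=1,scc[7]=?)
step 5: low=(low[0]=0,low[1]=3,low[2]=?,low[3]=1,low[4]=2,low[5]=3,low[6]=3,low[7]=?); scc=(scc[0]=?,scc[1]=1,scc[2]=?,scc[3]=2,scc[4]=0,scc[5]=1,scc[6]=1,scc[7]=?)
step 6: low=(low[0]=0,low[1]=3,low[2]=?,low[3]=1,low[4]=2,low[5]=3,low[6]=3,low[7]=?); scc=(scc[0]=3,scc[1]=1,scc[2]=?,scc[3]=2,scc[4]=0,scc[5]=1,scc[6]=1,scc[7]=?)
step 7: low=(low[0]=0,low[1]=3,low[2]=6,low[3]=1,low[4]=2,low[5]=3,low[6]=3,low[7]=?); scc=(scc[0]=3,scc[1]=1,scc[2]=4,scc[3]=2,scc[4]=0,scc[5]=1,scc[6]=1,scc[7]=?)
step 8: low=(low[0]=0,low[1]=3,low[2]=6,low[3]=1,low[4]=2,low[5]=3,low[6]=3,low[7]=7); scc=(scc[0]=3,scc[1]=1,scc[2]=4,scc[3]=2,scc[4]=0,scc[5]=1,scc[6]=1,scc[7]=5)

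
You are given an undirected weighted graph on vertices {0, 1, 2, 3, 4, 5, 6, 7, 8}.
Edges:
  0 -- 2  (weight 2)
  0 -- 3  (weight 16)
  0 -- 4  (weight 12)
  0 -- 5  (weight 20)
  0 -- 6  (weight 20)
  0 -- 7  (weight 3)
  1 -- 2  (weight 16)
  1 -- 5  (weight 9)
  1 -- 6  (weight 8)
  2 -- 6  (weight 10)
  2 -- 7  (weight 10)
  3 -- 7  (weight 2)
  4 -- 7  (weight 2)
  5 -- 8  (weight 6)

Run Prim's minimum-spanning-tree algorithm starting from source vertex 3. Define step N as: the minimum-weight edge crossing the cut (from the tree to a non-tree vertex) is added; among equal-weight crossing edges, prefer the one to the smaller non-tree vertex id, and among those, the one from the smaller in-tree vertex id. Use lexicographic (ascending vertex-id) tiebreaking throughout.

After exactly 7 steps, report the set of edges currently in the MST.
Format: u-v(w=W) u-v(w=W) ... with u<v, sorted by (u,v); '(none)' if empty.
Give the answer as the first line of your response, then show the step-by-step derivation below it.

0-2(w=2) 0-7(w=3) 1-5(w=9) 1-6(w=8) 2-6(w=10) 3-7(w=2) 4-7(w=2)

step 1: add edge 3-7 (w=2); MST = {3-7(w=2)}
step 2: add edge 4-7 (w=2); MST = {3-7(w=2) 4-7(w=2)}
step 3: add edge 0-7 (w=3); MST = {0-7(w=3) 3-7(w=2) 4-7(w=2)}
step 4: add edge 0-2 (w=2); MST = {0-2(w=2) 0-7(w=3) 3-7(w=2) 4-7(w=2)}
step 5: add edge 2-6 (w=10); MST = {0-2(w=2) 0-7(w=3) 2-6(w=10) 3-7(w=2) 4-7(w=2)}
step 6: add edge 1-6 (w=8); MST = {0-2(w=2) 0-7(w=3) 1-6(w=8) 2-6(w=10) 3-7(w=2) 4-7(w=2)}
step 7: add edge 1-5 (w=9); MST = {0-2(w=2) 0-7(w=3) 1-5(w=9) 1-6(w=8) 2-6(w=10) 3-7(w=2) 4-7(w=2)}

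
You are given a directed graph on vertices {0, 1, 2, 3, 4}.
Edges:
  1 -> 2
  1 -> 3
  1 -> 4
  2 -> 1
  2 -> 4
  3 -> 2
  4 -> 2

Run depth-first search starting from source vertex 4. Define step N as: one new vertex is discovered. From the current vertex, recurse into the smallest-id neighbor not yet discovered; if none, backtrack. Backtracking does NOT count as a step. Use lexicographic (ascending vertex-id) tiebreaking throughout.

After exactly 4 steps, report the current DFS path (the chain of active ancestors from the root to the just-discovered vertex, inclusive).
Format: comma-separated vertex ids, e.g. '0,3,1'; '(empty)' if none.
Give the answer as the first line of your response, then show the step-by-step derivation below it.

4,2,1,3

step 1: discover 4; path=4; order=4
step 2: discover 2; path=4>2; order=4,2
step 3: discover 1; path=4>2>1; order=4,2,1
step 4: discover 3; path=4>2>1>3; order=4,2,1,3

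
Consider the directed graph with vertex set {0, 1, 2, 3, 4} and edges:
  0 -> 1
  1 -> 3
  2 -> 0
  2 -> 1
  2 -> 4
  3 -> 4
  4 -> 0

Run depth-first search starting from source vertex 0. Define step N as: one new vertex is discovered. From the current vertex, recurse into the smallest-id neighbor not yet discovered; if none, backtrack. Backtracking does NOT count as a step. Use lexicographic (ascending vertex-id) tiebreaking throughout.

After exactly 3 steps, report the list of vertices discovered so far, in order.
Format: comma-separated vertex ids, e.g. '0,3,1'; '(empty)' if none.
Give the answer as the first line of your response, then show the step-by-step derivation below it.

0,1,3

step 1: discover 0; path=0; order=0
step 2: discover 1; path=0>1; order=0,1
step 3: discover 3; path=0>1>3; order=0,1,3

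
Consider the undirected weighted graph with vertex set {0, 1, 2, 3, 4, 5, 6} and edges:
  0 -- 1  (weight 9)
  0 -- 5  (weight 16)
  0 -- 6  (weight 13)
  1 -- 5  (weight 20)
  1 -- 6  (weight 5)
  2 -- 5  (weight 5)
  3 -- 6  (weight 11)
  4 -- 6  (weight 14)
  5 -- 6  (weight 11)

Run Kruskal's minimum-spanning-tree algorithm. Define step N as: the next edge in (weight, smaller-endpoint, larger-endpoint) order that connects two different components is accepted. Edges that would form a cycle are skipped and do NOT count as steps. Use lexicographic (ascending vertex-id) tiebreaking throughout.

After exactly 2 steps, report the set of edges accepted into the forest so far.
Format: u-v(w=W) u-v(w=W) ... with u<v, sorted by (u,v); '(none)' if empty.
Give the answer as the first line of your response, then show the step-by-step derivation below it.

1-6(w=5) 2-5(w=5)

step 1: add edge 1-6 (w=5); MST = {1-6(w=5)}
step 2: add edge 2-5 (w=5); MST = {1-6(w=5) 2-5(w=5)}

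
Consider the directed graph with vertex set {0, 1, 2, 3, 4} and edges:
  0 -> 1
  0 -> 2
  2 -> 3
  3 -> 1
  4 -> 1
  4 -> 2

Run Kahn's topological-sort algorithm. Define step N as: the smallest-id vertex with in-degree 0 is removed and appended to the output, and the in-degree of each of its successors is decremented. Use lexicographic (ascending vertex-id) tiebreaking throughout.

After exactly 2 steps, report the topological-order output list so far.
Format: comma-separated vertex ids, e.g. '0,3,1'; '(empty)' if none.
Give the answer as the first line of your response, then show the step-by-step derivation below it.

0,4

step 1: output 0; order=[0]; indeg=(0,2,1,1,0)
step 2: output 4; order=[0,4]; indeg=(0,1,0,1,0)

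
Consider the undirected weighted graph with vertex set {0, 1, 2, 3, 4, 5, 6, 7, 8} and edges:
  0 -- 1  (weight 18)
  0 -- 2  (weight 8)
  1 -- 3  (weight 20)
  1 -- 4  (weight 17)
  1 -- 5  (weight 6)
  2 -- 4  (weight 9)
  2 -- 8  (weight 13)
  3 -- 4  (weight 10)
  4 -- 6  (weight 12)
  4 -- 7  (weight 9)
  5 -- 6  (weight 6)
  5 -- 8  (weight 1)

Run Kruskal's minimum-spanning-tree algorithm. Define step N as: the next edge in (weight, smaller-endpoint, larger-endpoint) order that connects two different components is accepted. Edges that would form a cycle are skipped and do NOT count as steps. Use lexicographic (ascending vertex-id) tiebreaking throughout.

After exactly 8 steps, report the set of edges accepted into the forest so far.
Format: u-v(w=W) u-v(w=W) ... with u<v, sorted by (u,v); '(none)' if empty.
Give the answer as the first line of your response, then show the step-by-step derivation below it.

0-2(w=8) 1-5(w=6) 2-4(w=9) 3-4(w=10) 4-6(w=12) 4-7(w=9) 5-6(w=6) 5-8(w=1)

step 1: add edge 5-8 (w=1); MST = {5-8(w=1)}
step 2: add edge 1-5 (w=6); MST = {1-5(w=6) 5-8(w=1)}
step 3: add edge 5-6 (w=6); MST = {1-5(w=6) 5-6(w=6) 5-8(w=1)}
step 4: add edge 0-2 (w=8); MST = {0-2(w=8) 1-5(w=6) 5-6(w=6) 5-8(w=1)}
step 5: add edge 2-4 (w=9); MST = {0-2(w=8) 1-5(w=6) 2-4(w=9) 5-6(w=6) 5-8(w=1)}
step 6: add edge 4-7 (w=9); MST = {0-2(w=8) 1-5(w=6) 2-4(w=9) 4-7(w=9) 5-6(w=6) 5-8(w=1)}
step 7: add edge 3-4 (w=10); MST = {0-2(w=8) 1-5(w=6) 2-4(w=9) 3-4(w=10) 4-7(w=9) 5-6(w=6) 5-8(w=1)}
step 8: add edge 4-6 (w=12); MST = {0-2(w=8) 1-5(w=6) 2-4(w=9) 3-4(w=10) 4-6(w=12) 4-7(w=9) 5-6(w=6) 5-8(w=1)}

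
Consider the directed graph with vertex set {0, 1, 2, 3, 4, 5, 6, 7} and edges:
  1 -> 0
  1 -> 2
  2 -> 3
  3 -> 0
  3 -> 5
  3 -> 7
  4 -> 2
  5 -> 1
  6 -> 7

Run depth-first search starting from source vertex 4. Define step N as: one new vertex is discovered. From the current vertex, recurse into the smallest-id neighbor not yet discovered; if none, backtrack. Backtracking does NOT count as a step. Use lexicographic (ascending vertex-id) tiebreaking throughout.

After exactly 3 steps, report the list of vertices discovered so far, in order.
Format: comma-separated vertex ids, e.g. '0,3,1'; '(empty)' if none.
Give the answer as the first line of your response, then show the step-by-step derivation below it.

4,2,3

step 1: discover 4; path=4; order=4
step 2: discover 2; path=4>2; order=4,2
step 3: discover 3; path=4>2>3; order=4,2,3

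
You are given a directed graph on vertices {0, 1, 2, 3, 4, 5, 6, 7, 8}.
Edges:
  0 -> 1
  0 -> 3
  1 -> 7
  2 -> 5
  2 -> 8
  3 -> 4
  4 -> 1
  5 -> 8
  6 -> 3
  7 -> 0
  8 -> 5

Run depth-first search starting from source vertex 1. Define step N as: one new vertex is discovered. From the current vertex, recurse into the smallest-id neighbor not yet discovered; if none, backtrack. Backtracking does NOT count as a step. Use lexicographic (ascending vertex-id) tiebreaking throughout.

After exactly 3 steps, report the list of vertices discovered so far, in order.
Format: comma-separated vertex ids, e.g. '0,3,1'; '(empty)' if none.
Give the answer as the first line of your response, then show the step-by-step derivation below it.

1,7,0

step 1: discover 1; path=1; order=1
step 2: discover 7; path=1>7; order=1,7
step 3: discover 0; path=1>7>0; order=1,7,0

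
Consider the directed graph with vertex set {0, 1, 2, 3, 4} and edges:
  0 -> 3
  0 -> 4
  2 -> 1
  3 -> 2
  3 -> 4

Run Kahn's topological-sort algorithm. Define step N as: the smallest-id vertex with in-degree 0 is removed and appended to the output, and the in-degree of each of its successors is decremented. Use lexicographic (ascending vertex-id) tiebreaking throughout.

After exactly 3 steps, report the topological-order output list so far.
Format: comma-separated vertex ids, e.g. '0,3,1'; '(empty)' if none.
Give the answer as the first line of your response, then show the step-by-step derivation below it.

0,3,2

step 1: output 0; order=[0]; indeg=(0,1,1,0,1)
step 2: output 3; order=[0,3]; indeg=(0,1,0,0,0)
step 3: output 2; order=[0,3,2]; indeg=(0,0,0,0,0)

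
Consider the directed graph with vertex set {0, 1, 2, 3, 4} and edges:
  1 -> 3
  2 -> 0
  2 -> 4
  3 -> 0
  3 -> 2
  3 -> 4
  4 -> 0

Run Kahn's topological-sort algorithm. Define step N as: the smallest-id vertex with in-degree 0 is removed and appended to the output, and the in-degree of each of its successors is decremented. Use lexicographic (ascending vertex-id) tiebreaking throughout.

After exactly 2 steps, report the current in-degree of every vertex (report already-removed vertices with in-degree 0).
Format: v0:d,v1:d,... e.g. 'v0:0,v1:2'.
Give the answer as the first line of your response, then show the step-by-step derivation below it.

v0:2,v1:0,v2:0,v3:0,v4:1

step 1: output 1; order=[1]; indeg=(3,0,1,0,2)
step 2: output 3; order=[1,3]; indeg=(2,0,0,0,1)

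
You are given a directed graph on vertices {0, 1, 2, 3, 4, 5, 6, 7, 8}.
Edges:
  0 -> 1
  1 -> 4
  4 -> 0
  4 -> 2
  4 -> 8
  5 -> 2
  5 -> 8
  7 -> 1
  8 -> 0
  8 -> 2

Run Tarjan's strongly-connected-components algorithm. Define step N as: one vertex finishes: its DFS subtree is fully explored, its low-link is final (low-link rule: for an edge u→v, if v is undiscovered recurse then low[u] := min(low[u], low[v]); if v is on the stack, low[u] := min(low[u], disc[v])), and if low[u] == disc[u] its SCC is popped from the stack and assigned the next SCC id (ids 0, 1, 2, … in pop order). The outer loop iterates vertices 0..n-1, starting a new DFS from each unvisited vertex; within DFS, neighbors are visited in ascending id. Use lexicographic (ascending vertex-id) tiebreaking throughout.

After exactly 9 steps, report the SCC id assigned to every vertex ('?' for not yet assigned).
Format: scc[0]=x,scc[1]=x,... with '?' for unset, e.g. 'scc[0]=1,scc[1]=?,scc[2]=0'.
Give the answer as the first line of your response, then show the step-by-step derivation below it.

scc[0]=1,scc[1]=1,scc[2]=0,scc[3]=2,scc[4]=1,scc[5]=3,scc[6]=4,scc[7]=5,scc[8]=1

step 1: low=(low[0]=0,low[1]=1,low[2]=3,low[3]=?,low[4]=0,low[5]=?,low[6]=?,low[7]=?,low[8]=?); scc=(scc[0]=?,scc[1]=?,scc[2]=0,scc[3]=?,scc[4]=?,scc[5]=?,scc[6]=?,scc[7]=?,scc[8]=?)
step 2: low=(low[0]=0,low[1]=1,low[2]=3,low[3]=?,low[4]=0,low[5]=?,low[6]=?,low[7]=?,low[8]=0); scc=(scc[0]=?,scc[1]=?,scc[2]=0,scc[3]=?,scc[4]=?,scc[5]=?,scc[6]=?,scc[7]=?,scc[8]=?)
step 3: low=(low[0]=0,low[1]=1,low[2]=3,low[3]=?,low[4]=0,low[5]=?,low[6]=?,low[7]=?,low[8]=0); scc=(scc[0]=?,scc[1]=?,scc[2]=0,scc[3]=?,scc[4]=?,scc[5]=?,scc[6]=?,scc[7]=?,scc[8]=?)
step 4: low=(low[0]=0,low[1]=0,low[2]=3,low[3]=?,low[4]=0,low[5]=?,low[6]=?,low[7]=?,low[8]=0); scc=(scc[0]=?,scc[1]=?,scc[2]=0,scc[3]=?,scc[4]=?,scc[5]=?,scc[6]=?,scc[7]=?,scc[8]=?)
step 5: low=(low[0]=0,low[1]=0,low[2]=3,low[3]=?,low[4]=0,low[5]=?,low[6]=?,low[7]=?,low[8]=0); scc=(scc[0]=1,scc[1]=1,scc[2]=0,scc[3]=?,scc[4]=1,scc[5]=?,scc[6]=?,scc[7]=?,scc[8]=1)
step 6: low=(low[0]=0,low[1]=0,low[2]=3,low[3]=5,low[4]=0,low[5]=?,low[6]=?,low[7]=?,low[8]=0); scc=(scc[0]=1,scc[1]=1,scc[2]=0,scc[3]=2,scc[4]=1,scc[5]=?,scc[6]=?,scc[7]=?,scc[8]=1)
step 7: low=(low[0]=0,low[1]=0,low[2]=3,low[3]=5,low[4]=0,low[5]=6,low[6]=?,low[7]=?,low[8]=0); scc=(scc[0]=1,scc[1]=1,scc[2]=0,scc[3]=2,scc[4]=1,scc[5]=3,scc[6]=?,scc[7]=?,scc[8]=1)
step 8: low=(low[0]=0,low[1]=0,low[2]=3,low[3]=5,low[4]=0,low[5]=6,low[6]=7,low[7]=?,low[8]=0); scc=(scc[0]=1,scc[1]=1,scc[2]=0,scc[3]=2,scc[4]=1,scc[5]=3,scc[6]=4,scc[7]=?,scc[8]=1)
step 9: low=(low[0]=0,low[1]=0,low[2]=3,low[3]=5,low[4]=0,low[5]=6,low[6]=7,low[7]=8,low[8]=0); scc=(scc[0]=1,scc[1]=1,scc[2]=0,scc[3]=2,scc[4]=1,scc[5]=3,scc[6]=4,scc[7]=5,scc[8]=1)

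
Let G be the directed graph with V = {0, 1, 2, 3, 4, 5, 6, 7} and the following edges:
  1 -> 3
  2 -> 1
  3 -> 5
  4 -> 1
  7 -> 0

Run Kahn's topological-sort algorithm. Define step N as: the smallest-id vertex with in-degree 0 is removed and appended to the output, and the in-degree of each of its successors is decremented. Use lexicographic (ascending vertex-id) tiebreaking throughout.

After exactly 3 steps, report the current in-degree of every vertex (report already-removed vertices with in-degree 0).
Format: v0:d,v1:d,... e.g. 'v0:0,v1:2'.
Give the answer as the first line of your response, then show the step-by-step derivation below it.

v0:1,v1:0,v2:0,v3:0,v4:0,v5:1,v6:0,v7:0

step 1: output 2; order=[2]; indeg=(1,1,0,1,0,1,0,0)
step 2: output 4; order=[2,4]; indeg=(1,0,0,1,0,1,0,0)
step 3: output 1; order=[2,4,1]; indeg=(1,0,0,0,0,1,0,0)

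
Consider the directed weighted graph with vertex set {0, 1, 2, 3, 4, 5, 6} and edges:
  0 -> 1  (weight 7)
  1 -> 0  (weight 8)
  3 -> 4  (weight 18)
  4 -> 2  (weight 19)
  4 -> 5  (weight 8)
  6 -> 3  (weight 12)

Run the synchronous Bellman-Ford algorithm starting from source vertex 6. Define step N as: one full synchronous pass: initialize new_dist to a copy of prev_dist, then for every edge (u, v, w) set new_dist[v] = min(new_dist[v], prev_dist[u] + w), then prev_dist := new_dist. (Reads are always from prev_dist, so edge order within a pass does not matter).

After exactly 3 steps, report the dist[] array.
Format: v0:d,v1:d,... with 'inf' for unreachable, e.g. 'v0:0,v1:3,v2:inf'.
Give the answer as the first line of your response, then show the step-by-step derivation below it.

v0:inf,v1:inf,v2:49,v3:12,v4:30,v5:38,v6:0

step 1: dist = v0:inf,v1:inf,v2:inf,v3:12,v4:inf,v5:inf,v6:0
step 2: dist = v0:inf,v1:inf,v2:inf,v3:12,v4:30,v5:inf,v6:0
step 3: dist = v0:inf,v1:inf,v2:49,v3:12,v4:30,v5:38,v6:0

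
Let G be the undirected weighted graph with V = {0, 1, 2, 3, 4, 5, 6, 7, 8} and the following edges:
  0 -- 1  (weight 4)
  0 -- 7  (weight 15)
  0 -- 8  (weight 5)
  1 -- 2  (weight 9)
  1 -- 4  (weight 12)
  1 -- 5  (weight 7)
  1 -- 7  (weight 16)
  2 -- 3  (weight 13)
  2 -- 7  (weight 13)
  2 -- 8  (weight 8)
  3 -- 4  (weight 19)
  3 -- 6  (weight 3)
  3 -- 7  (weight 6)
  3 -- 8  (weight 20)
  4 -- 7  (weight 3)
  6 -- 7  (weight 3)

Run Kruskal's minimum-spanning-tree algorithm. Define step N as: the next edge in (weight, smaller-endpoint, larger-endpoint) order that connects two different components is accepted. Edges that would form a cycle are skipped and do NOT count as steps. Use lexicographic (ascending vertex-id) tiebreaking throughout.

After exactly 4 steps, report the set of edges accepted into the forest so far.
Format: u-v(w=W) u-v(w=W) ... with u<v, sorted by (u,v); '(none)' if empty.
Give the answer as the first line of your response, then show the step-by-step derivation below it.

0-1(w=4) 3-6(w=3) 4-7(w=3) 6-7(w=3)

step 1: add edge 3-6 (w=3); MST = {3-6(w=3)}
step 2: add edge 4-7 (w=3); MST = {3-6(w=3) 4-7(w=3)}
step 3: add edge 6-7 (w=3); MST = {3-6(w=3) 4-7(w=3) 6-7(w=3)}
step 4: add edge 0-1 (w=4); MST = {0-1(w=4) 3-6(w=3) 4-7(w=3) 6-7(w=3)}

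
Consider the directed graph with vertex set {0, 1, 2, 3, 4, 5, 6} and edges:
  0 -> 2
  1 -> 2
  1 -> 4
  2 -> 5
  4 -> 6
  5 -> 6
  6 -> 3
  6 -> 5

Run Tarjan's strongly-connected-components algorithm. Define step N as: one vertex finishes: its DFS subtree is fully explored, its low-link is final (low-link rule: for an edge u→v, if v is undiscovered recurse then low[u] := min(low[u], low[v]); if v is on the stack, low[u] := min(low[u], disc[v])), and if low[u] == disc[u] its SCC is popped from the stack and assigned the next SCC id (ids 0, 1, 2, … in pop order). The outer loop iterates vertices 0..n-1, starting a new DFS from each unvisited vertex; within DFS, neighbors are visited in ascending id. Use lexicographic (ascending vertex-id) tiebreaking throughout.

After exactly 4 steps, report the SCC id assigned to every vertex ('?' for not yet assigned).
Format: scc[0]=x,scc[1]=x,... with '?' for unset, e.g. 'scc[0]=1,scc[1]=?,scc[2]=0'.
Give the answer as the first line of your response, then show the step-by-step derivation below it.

scc[0]=?,scc[1]=?,scc[2]=2,scc[3]=0,scc[4]=?,scc[5]=1,scc[6]=1

step 1: low=(low[0]=0,low[1]=?,low[2]=1,low[3]=4,low[4]=?,low[5]=2,low[6]=3); scc=(scc[0]=?,scc[1]=?,scc[2]=?,scc[3]=0,scc[4]=?,scc[5]=?,scc[6]=?)
step 2: low=(low[0]=0,low[1]=?,low[2]=1,low[3]=4,low[4]=?,low[5]=2,low[6]=2); scc=(scc[0]=?,scc[1]=?,scc[2]=?,scc[3]=0,scc[4]=?,scc[5]=?,scc[6]=?)
step 3: low=(low[0]=0,low[1]=?,low[2]=1,low[3]=4,low[4]=?,low[5]=2,low[6]=2); scc=(scc[0]=?,scc[1]=?,scc[2]=?,scc[3]=0,scc[4]=?,scc[5]=1,scc[6]=1)
step 4: low=(low[0]=0,low[1]=?,low[2]=1,low[3]=4,low[4]=?,low[5]=2,low[6]=2); scc=(scc[0]=?,scc[1]=?,scc[2]=2,scc[3]=0,scc[4]=?,scc[5]=1,scc[6]=1)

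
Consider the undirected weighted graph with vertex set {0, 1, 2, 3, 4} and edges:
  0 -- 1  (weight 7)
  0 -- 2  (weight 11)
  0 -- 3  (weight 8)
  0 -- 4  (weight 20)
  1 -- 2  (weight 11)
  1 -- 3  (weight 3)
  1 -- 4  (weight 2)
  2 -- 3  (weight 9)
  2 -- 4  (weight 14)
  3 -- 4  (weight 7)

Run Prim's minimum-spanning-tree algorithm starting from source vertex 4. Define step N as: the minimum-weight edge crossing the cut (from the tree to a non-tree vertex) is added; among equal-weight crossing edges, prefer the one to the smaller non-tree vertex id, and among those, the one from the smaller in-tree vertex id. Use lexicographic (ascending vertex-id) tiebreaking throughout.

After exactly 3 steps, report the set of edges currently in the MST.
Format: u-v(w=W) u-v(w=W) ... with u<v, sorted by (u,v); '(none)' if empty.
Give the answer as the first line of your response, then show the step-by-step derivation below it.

0-1(w=7) 1-3(w=3) 1-4(w=2)

step 1: add edge 1-4 (w=2); MST = {1-4(w=2)}
step 2: add edge 1-3 (w=3); MST = {1-3(w=3) 1-4(w=2)}
step 3: add edge 0-1 (w=7); MST = {0-1(w=7) 1-3(w=3) 1-4(w=2)}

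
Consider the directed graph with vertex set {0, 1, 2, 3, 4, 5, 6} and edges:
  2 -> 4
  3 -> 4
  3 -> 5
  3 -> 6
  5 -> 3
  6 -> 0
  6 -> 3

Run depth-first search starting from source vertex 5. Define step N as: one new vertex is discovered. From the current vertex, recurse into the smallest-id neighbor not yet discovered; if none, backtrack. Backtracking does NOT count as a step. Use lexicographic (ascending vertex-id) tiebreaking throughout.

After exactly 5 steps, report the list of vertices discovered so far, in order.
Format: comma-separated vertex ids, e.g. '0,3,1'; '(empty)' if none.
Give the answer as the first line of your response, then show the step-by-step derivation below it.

5,3,4,6,0

step 1: discover 5; path=5; order=5
step 2: discover 3; path=5>3; order=5,3
step 3: discover 4; path=5>3>4; order=5,3,4
step 4: discover 6; path=5>3>6; order=5,3,4,6
step 5: discover 0; path=5>3>6>0; order=5,3,4,6,0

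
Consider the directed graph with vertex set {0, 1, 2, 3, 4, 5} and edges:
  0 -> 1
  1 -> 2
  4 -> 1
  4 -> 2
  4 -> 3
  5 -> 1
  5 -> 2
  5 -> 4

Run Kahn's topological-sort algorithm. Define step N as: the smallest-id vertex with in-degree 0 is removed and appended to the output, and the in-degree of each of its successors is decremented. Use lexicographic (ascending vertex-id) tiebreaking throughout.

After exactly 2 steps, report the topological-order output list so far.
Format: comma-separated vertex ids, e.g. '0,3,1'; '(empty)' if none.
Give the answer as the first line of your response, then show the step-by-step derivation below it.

0,5

step 1: output 0; order=[0]; indeg=(0,2,3,1,1,0)
step 2: output 5; order=[0,5]; indeg=(0,1,2,1,0,0)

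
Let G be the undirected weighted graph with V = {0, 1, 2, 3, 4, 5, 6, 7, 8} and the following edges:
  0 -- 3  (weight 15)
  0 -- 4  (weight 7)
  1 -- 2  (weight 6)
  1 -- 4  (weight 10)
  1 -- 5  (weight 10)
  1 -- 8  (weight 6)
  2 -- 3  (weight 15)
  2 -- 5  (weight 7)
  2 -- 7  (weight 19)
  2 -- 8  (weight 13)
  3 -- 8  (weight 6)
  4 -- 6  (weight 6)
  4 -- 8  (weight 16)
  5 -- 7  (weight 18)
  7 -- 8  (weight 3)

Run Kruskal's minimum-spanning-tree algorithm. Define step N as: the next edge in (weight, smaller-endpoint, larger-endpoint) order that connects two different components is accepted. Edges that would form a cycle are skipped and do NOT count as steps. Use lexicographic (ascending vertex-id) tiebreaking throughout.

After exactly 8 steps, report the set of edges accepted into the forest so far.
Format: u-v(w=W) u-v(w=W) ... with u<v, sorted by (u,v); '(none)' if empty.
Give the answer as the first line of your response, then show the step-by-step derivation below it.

0-4(w=7) 1-2(w=6) 1-4(w=10) 1-8(w=6) 2-5(w=7) 3-8(w=6) 4-6(w=6) 7-8(w=3)

step 1: add edge 7-8 (w=3); MST = {7-8(w=3)}
step 2: add edge 1-2 (w=6); MST = {1-2(w=6) 7-8(w=3)}
step 3: add edge 1-8 (w=6); MST = {1-2(w=6) 1-8(w=6) 7-8(w=3)}
step 4: add edge 3-8 (w=6); MST = {1-2(w=6) 1-8(w=6) 3-8(w=6) 7-8(w=3)}
step 5: add edge 4-6 (w=6); MST = {1-2(w=6) 1-8(w=6) 3-8(w=6) 4-6(w=6) 7-8(w=3)}
step 6: add edge 0-4 (w=7); MST = {0-4(w=7) 1-2(w=6) 1-8(w=6) 3-8(w=6) 4-6(w=6) 7-8(w=3)}
step 7: add edge 2-5 (w=7); MST = {0-4(w=7) 1-2(w=6) 1-8(w=6) 2-5(w=7) 3-8(w=6) 4-6(w=6) 7-8(w=3)}
step 8: add edge 1-4 (w=10); MST = {0-4(w=7) 1-2(w=6) 1-4(w=10) 1-8(w=6) 2-5(w=7) 3-8(w=6) 4-6(w=6) 7-8(w=3)}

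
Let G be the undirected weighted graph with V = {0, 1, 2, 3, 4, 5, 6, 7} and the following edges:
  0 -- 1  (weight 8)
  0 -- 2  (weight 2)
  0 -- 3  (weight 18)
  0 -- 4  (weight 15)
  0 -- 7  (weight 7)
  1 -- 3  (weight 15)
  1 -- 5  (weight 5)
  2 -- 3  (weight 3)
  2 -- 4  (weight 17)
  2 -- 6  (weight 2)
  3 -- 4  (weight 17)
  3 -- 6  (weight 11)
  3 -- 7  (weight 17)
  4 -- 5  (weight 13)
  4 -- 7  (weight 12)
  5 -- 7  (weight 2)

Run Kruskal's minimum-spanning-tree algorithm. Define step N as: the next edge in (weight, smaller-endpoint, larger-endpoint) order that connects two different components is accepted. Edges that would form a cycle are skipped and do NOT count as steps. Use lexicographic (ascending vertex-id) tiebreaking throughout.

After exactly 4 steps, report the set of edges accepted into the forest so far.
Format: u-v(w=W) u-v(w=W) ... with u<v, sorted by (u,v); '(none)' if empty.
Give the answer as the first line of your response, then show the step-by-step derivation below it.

0-2(w=2) 2-3(w=3) 2-6(w=2) 5-7(w=2)

step 1: add edge 0-2 (w=2); MST = {0-2(w=2)}
step 2: add edge 2-6 (w=2); MST = {0-2(w=2) 2-6(w=2)}
step 3: add edge 5-7 (w=2); MST = {0-2(w=2) 2-6(w=2) 5-7(w=2)}
step 4: add edge 2-3 (w=3); MST = {0-2(w=2) 2-3(w=3) 2-6(w=2) 5-7(w=2)}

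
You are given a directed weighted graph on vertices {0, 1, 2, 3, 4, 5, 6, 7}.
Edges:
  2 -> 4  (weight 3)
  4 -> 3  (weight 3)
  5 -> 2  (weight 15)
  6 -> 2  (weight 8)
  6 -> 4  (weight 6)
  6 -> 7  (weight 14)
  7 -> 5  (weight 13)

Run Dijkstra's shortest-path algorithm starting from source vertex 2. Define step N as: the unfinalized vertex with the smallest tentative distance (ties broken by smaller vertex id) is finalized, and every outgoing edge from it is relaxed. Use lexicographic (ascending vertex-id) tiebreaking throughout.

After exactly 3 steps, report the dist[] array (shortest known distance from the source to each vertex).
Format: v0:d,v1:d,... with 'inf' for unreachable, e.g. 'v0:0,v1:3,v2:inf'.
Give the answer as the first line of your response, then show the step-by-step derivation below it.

v0:inf,v1:inf,v2:0,v3:6,v4:3,v5:inf,v6:inf,v7:inf

step 1: dist = v0:inf,v1:inf,v2:0,v3:inf,v4:3,v5:inf,v6:inf,v7:inf
step 2: dist = v0:inf,v1:inf,v2:0,v3:6,v4:3,v5:inf,v6:inf,v7:inf
step 3: dist = v0:inf,v1:inf,v2:0,v3:6,v4:3,v5:inf,v6:inf,v7:inf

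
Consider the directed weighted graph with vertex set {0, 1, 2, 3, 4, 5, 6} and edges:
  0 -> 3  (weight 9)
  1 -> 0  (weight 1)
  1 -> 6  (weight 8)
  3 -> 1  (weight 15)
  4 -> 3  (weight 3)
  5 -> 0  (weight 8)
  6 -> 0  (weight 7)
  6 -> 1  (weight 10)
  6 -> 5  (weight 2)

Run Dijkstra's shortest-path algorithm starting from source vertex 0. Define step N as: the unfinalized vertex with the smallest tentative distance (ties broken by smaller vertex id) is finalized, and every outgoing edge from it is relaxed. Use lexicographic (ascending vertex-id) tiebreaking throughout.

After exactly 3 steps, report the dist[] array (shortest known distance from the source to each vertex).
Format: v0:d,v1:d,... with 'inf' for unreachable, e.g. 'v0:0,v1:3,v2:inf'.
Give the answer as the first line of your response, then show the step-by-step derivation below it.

v0:0,v1:24,v2:inf,v3:9,v4:inf,v5:inf,v6:32

step 1: dist = v0:0,v1:inf,v2:inf,v3:9,v4:inf,v5:inf,v6:inf
step 2: dist = v0:0,v1:24,v2:inf,v3:9,v4:inf,v5:inf,v6:inf
step 3: dist = v0:0,v1:24,v2:inf,v3:9,v4:inf,v5:inf,v6:32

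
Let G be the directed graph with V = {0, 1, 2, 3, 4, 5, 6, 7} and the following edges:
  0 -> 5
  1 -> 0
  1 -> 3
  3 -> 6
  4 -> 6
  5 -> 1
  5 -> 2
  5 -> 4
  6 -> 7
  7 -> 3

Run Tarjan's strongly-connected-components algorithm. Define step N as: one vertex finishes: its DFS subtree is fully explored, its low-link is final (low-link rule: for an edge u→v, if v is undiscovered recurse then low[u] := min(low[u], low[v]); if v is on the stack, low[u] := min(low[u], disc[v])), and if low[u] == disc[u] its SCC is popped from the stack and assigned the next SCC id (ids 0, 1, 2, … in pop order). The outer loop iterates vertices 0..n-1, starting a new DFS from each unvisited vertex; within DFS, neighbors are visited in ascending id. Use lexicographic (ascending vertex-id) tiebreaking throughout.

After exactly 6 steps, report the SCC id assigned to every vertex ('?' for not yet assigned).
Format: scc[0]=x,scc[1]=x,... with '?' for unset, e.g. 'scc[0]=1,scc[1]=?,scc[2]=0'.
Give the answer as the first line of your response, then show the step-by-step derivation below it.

scc[0]=?,scc[1]=?,scc[2]=1,scc[3]=0,scc[4]=2,scc[5]=?,scc[6]=0,scc[7]=0

step 1: low=(low[0]=0,low[1]=0,low[2]=?,low[3]=3,low[4]=?,low[5]=1,low[6]=4,low[7]=3); scc=(scc[0]=?,scc[1]=?,scc[2]=?,scc[3]=?,scc[4]=?,scc[5]=?,scc[6]=?,scc[7]=?)
step 2: low=(low[0]=0,low[1]=0,low[2]=?,low[3]=3,low[4]=?,low[5]=1,low[6]=3,low[7]=3); scc=(scc[0]=?,scc[1]=?,scc[2]=?,scc[3]=?,scc[4]=?,scc[5]=?,scc[6]=?,scc[7]=?)
step 3: low=(low[0]=0,low[1]=0,low[2]=?,low[3]=3,low[4]=?,low[5]=1,low[6]=3,low[7]=3); scc=(scc[0]=?,scc[1]=?,scc[2]=?,scc[3]=0,scc[4]=?,scc[5]=?,scc[6]=0,scc[7]=0)
step 4: low=(low[0]=0,low[1]=0,low[2]=?,low[3]=3,low[4]=?,low[5]=1,low[6]=3,low[7]=3); scc=(scc[0]=?,scc[1]=?,scc[2]=?,scc[3]=0,scc[4]=?,scc[5]=?,scc[6]=0,scc[7]=0)
step 5: low=(low[0]=0,low[1]=0,low[2]=6,low[3]=3,low[4]=?,low[5]=0,low[6]=3,low[7]=3); scc=(scc[0]=?,scc[1]=?,scc[2]=1,scc[3]=0,scc[4]=?,scc[5]=?,scc[6]=0,scc[7]=0)
step 6: low=(low[0]=0,low[1]=0,low[2]=6,low[3]=3,low[4]=7,low[5]=0,low[6]=3,low[7]=3); scc=(scc[0]=?,scc[1]=?,scc[2]=1,scc[3]=0,scc[4]=2,scc[5]=?,scc[6]=0,scc[7]=0)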